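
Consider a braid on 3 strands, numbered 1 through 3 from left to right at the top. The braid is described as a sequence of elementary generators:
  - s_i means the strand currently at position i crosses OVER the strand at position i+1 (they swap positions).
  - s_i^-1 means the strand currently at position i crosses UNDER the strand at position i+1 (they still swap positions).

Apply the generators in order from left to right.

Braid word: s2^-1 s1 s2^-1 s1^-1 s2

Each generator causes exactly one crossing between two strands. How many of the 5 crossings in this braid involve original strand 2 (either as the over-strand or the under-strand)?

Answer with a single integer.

Gen 1: crossing 2x3. Involves strand 2? yes. Count so far: 1
Gen 2: crossing 1x3. Involves strand 2? no. Count so far: 1
Gen 3: crossing 1x2. Involves strand 2? yes. Count so far: 2
Gen 4: crossing 3x2. Involves strand 2? yes. Count so far: 3
Gen 5: crossing 3x1. Involves strand 2? no. Count so far: 3

Answer: 3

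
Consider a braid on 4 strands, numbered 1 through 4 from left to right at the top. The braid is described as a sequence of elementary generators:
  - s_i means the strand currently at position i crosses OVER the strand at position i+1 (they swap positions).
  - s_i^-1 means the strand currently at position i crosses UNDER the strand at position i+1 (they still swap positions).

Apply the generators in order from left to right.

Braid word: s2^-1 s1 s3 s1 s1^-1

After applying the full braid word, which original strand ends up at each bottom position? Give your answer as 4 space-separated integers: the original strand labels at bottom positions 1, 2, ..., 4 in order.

Answer: 3 1 4 2

Derivation:
Gen 1 (s2^-1): strand 2 crosses under strand 3. Perm now: [1 3 2 4]
Gen 2 (s1): strand 1 crosses over strand 3. Perm now: [3 1 2 4]
Gen 3 (s3): strand 2 crosses over strand 4. Perm now: [3 1 4 2]
Gen 4 (s1): strand 3 crosses over strand 1. Perm now: [1 3 4 2]
Gen 5 (s1^-1): strand 1 crosses under strand 3. Perm now: [3 1 4 2]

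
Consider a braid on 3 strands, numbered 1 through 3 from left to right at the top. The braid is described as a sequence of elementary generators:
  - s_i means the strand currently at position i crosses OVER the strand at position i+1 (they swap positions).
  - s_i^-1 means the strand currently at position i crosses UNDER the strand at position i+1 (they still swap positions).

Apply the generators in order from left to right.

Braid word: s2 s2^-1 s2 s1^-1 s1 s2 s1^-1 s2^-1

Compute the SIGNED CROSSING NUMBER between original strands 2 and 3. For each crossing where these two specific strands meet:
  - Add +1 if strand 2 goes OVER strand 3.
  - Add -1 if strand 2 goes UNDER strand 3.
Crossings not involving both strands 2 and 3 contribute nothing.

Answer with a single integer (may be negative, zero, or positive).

Gen 1: 2 over 3. Both 2&3? yes. Contrib: +1. Sum: 1
Gen 2: 3 under 2. Both 2&3? yes. Contrib: +1. Sum: 2
Gen 3: 2 over 3. Both 2&3? yes. Contrib: +1. Sum: 3
Gen 4: crossing 1x3. Both 2&3? no. Sum: 3
Gen 5: crossing 3x1. Both 2&3? no. Sum: 3
Gen 6: 3 over 2. Both 2&3? yes. Contrib: -1. Sum: 2
Gen 7: crossing 1x2. Both 2&3? no. Sum: 2
Gen 8: crossing 1x3. Both 2&3? no. Sum: 2

Answer: 2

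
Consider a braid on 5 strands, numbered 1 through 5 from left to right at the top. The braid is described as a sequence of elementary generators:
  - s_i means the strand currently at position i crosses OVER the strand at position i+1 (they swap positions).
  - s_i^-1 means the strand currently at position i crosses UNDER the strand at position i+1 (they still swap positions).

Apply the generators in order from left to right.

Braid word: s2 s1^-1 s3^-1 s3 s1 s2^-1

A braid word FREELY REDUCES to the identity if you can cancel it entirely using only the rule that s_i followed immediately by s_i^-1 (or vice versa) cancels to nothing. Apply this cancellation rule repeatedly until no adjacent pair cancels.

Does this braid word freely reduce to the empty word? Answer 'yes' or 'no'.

Gen 1 (s2): push. Stack: [s2]
Gen 2 (s1^-1): push. Stack: [s2 s1^-1]
Gen 3 (s3^-1): push. Stack: [s2 s1^-1 s3^-1]
Gen 4 (s3): cancels prior s3^-1. Stack: [s2 s1^-1]
Gen 5 (s1): cancels prior s1^-1. Stack: [s2]
Gen 6 (s2^-1): cancels prior s2. Stack: []
Reduced word: (empty)

Answer: yes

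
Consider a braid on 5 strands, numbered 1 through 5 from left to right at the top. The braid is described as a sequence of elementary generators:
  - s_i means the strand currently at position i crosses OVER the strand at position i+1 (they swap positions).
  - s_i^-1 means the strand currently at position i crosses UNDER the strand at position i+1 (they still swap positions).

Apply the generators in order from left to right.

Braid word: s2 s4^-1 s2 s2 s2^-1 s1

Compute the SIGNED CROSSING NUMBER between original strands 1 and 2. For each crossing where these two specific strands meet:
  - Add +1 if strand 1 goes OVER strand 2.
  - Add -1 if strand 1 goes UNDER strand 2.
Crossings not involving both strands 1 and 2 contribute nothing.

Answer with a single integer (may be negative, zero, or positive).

Answer: 1

Derivation:
Gen 1: crossing 2x3. Both 1&2? no. Sum: 0
Gen 2: crossing 4x5. Both 1&2? no. Sum: 0
Gen 3: crossing 3x2. Both 1&2? no. Sum: 0
Gen 4: crossing 2x3. Both 1&2? no. Sum: 0
Gen 5: crossing 3x2. Both 1&2? no. Sum: 0
Gen 6: 1 over 2. Both 1&2? yes. Contrib: +1. Sum: 1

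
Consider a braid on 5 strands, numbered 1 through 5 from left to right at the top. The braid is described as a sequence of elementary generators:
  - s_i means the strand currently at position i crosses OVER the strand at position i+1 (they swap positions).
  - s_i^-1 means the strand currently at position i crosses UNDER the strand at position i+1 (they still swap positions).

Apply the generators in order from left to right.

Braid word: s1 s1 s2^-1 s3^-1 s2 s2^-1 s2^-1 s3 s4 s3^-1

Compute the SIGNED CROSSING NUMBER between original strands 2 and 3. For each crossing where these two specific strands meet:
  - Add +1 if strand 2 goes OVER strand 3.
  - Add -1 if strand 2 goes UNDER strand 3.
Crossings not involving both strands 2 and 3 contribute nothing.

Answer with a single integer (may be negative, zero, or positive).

Answer: -2

Derivation:
Gen 1: crossing 1x2. Both 2&3? no. Sum: 0
Gen 2: crossing 2x1. Both 2&3? no. Sum: 0
Gen 3: 2 under 3. Both 2&3? yes. Contrib: -1. Sum: -1
Gen 4: crossing 2x4. Both 2&3? no. Sum: -1
Gen 5: crossing 3x4. Both 2&3? no. Sum: -1
Gen 6: crossing 4x3. Both 2&3? no. Sum: -1
Gen 7: crossing 3x4. Both 2&3? no. Sum: -1
Gen 8: 3 over 2. Both 2&3? yes. Contrib: -1. Sum: -2
Gen 9: crossing 3x5. Both 2&3? no. Sum: -2
Gen 10: crossing 2x5. Both 2&3? no. Sum: -2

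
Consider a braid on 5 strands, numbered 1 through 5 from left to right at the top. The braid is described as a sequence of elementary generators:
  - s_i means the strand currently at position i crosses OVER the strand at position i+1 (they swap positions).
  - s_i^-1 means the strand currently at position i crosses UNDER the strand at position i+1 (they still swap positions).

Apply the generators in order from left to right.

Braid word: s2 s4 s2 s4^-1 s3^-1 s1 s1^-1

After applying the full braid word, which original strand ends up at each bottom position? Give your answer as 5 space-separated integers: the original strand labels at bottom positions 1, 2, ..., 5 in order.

Answer: 1 2 4 3 5

Derivation:
Gen 1 (s2): strand 2 crosses over strand 3. Perm now: [1 3 2 4 5]
Gen 2 (s4): strand 4 crosses over strand 5. Perm now: [1 3 2 5 4]
Gen 3 (s2): strand 3 crosses over strand 2. Perm now: [1 2 3 5 4]
Gen 4 (s4^-1): strand 5 crosses under strand 4. Perm now: [1 2 3 4 5]
Gen 5 (s3^-1): strand 3 crosses under strand 4. Perm now: [1 2 4 3 5]
Gen 6 (s1): strand 1 crosses over strand 2. Perm now: [2 1 4 3 5]
Gen 7 (s1^-1): strand 2 crosses under strand 1. Perm now: [1 2 4 3 5]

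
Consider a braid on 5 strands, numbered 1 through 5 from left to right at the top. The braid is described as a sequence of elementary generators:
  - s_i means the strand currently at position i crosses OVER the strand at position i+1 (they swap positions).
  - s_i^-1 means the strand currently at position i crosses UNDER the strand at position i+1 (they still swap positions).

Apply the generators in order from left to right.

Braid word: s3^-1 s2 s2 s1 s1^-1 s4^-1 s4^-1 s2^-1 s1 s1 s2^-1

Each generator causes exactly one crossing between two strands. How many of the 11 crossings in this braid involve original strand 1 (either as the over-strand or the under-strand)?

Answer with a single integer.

Answer: 4

Derivation:
Gen 1: crossing 3x4. Involves strand 1? no. Count so far: 0
Gen 2: crossing 2x4. Involves strand 1? no. Count so far: 0
Gen 3: crossing 4x2. Involves strand 1? no. Count so far: 0
Gen 4: crossing 1x2. Involves strand 1? yes. Count so far: 1
Gen 5: crossing 2x1. Involves strand 1? yes. Count so far: 2
Gen 6: crossing 3x5. Involves strand 1? no. Count so far: 2
Gen 7: crossing 5x3. Involves strand 1? no. Count so far: 2
Gen 8: crossing 2x4. Involves strand 1? no. Count so far: 2
Gen 9: crossing 1x4. Involves strand 1? yes. Count so far: 3
Gen 10: crossing 4x1. Involves strand 1? yes. Count so far: 4
Gen 11: crossing 4x2. Involves strand 1? no. Count so far: 4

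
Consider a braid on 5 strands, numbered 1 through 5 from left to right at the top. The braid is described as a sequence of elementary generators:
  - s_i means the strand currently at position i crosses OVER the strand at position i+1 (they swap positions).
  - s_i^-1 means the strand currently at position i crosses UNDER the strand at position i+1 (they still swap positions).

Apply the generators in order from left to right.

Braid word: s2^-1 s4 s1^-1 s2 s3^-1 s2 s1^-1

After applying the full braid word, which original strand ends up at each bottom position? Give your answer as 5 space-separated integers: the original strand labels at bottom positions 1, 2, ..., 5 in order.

Answer: 5 3 2 1 4

Derivation:
Gen 1 (s2^-1): strand 2 crosses under strand 3. Perm now: [1 3 2 4 5]
Gen 2 (s4): strand 4 crosses over strand 5. Perm now: [1 3 2 5 4]
Gen 3 (s1^-1): strand 1 crosses under strand 3. Perm now: [3 1 2 5 4]
Gen 4 (s2): strand 1 crosses over strand 2. Perm now: [3 2 1 5 4]
Gen 5 (s3^-1): strand 1 crosses under strand 5. Perm now: [3 2 5 1 4]
Gen 6 (s2): strand 2 crosses over strand 5. Perm now: [3 5 2 1 4]
Gen 7 (s1^-1): strand 3 crosses under strand 5. Perm now: [5 3 2 1 4]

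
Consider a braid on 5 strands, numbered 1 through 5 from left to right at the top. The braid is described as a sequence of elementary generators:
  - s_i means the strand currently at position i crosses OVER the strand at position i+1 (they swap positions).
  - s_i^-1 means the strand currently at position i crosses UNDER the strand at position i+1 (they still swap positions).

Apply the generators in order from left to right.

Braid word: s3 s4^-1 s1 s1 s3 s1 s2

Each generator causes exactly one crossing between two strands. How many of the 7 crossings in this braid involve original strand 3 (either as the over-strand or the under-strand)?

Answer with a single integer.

Answer: 2

Derivation:
Gen 1: crossing 3x4. Involves strand 3? yes. Count so far: 1
Gen 2: crossing 3x5. Involves strand 3? yes. Count so far: 2
Gen 3: crossing 1x2. Involves strand 3? no. Count so far: 2
Gen 4: crossing 2x1. Involves strand 3? no. Count so far: 2
Gen 5: crossing 4x5. Involves strand 3? no. Count so far: 2
Gen 6: crossing 1x2. Involves strand 3? no. Count so far: 2
Gen 7: crossing 1x5. Involves strand 3? no. Count so far: 2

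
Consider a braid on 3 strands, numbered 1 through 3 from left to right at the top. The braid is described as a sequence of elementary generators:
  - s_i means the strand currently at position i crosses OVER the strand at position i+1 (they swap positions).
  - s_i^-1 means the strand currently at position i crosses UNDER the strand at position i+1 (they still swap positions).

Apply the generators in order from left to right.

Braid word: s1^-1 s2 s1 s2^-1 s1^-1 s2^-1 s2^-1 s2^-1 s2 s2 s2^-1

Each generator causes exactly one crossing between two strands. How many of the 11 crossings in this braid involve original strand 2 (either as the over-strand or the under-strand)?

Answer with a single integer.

Gen 1: crossing 1x2. Involves strand 2? yes. Count so far: 1
Gen 2: crossing 1x3. Involves strand 2? no. Count so far: 1
Gen 3: crossing 2x3. Involves strand 2? yes. Count so far: 2
Gen 4: crossing 2x1. Involves strand 2? yes. Count so far: 3
Gen 5: crossing 3x1. Involves strand 2? no. Count so far: 3
Gen 6: crossing 3x2. Involves strand 2? yes. Count so far: 4
Gen 7: crossing 2x3. Involves strand 2? yes. Count so far: 5
Gen 8: crossing 3x2. Involves strand 2? yes. Count so far: 6
Gen 9: crossing 2x3. Involves strand 2? yes. Count so far: 7
Gen 10: crossing 3x2. Involves strand 2? yes. Count so far: 8
Gen 11: crossing 2x3. Involves strand 2? yes. Count so far: 9

Answer: 9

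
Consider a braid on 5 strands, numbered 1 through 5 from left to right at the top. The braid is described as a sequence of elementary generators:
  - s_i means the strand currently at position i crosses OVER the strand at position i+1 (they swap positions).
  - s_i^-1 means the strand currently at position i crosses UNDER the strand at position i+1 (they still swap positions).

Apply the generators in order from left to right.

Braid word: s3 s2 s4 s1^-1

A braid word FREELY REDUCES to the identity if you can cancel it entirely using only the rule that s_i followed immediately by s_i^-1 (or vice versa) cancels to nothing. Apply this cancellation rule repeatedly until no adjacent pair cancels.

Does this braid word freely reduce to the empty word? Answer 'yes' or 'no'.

Gen 1 (s3): push. Stack: [s3]
Gen 2 (s2): push. Stack: [s3 s2]
Gen 3 (s4): push. Stack: [s3 s2 s4]
Gen 4 (s1^-1): push. Stack: [s3 s2 s4 s1^-1]
Reduced word: s3 s2 s4 s1^-1

Answer: no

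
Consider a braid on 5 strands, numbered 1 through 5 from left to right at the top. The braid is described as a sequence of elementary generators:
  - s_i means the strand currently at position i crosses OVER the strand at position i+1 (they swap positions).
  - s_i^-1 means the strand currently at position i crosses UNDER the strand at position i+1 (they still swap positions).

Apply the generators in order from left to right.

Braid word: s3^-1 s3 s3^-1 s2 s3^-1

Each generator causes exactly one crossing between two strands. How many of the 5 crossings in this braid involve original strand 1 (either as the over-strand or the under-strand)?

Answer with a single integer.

Gen 1: crossing 3x4. Involves strand 1? no. Count so far: 0
Gen 2: crossing 4x3. Involves strand 1? no. Count so far: 0
Gen 3: crossing 3x4. Involves strand 1? no. Count so far: 0
Gen 4: crossing 2x4. Involves strand 1? no. Count so far: 0
Gen 5: crossing 2x3. Involves strand 1? no. Count so far: 0

Answer: 0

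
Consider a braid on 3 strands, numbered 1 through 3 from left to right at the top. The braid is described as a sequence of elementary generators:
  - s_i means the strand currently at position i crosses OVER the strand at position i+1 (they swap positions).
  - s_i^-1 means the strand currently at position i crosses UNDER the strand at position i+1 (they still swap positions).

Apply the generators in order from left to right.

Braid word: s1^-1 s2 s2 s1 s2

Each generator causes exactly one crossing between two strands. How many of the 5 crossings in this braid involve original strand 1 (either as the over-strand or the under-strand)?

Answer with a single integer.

Answer: 4

Derivation:
Gen 1: crossing 1x2. Involves strand 1? yes. Count so far: 1
Gen 2: crossing 1x3. Involves strand 1? yes. Count so far: 2
Gen 3: crossing 3x1. Involves strand 1? yes. Count so far: 3
Gen 4: crossing 2x1. Involves strand 1? yes. Count so far: 4
Gen 5: crossing 2x3. Involves strand 1? no. Count so far: 4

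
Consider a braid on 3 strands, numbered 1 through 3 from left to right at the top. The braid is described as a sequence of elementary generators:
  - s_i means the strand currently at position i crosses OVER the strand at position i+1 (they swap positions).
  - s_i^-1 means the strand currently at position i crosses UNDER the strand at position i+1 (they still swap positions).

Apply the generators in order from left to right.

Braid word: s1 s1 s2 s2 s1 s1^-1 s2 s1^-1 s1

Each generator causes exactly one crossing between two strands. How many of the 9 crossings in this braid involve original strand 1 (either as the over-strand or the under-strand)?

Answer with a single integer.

Gen 1: crossing 1x2. Involves strand 1? yes. Count so far: 1
Gen 2: crossing 2x1. Involves strand 1? yes. Count so far: 2
Gen 3: crossing 2x3. Involves strand 1? no. Count so far: 2
Gen 4: crossing 3x2. Involves strand 1? no. Count so far: 2
Gen 5: crossing 1x2. Involves strand 1? yes. Count so far: 3
Gen 6: crossing 2x1. Involves strand 1? yes. Count so far: 4
Gen 7: crossing 2x3. Involves strand 1? no. Count so far: 4
Gen 8: crossing 1x3. Involves strand 1? yes. Count so far: 5
Gen 9: crossing 3x1. Involves strand 1? yes. Count so far: 6

Answer: 6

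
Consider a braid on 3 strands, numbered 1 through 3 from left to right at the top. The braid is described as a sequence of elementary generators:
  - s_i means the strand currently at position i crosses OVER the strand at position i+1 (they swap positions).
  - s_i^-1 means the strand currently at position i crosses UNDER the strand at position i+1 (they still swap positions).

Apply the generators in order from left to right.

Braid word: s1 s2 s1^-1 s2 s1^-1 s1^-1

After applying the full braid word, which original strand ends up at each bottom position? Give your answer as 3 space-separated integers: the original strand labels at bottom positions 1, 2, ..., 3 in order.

Answer: 3 1 2

Derivation:
Gen 1 (s1): strand 1 crosses over strand 2. Perm now: [2 1 3]
Gen 2 (s2): strand 1 crosses over strand 3. Perm now: [2 3 1]
Gen 3 (s1^-1): strand 2 crosses under strand 3. Perm now: [3 2 1]
Gen 4 (s2): strand 2 crosses over strand 1. Perm now: [3 1 2]
Gen 5 (s1^-1): strand 3 crosses under strand 1. Perm now: [1 3 2]
Gen 6 (s1^-1): strand 1 crosses under strand 3. Perm now: [3 1 2]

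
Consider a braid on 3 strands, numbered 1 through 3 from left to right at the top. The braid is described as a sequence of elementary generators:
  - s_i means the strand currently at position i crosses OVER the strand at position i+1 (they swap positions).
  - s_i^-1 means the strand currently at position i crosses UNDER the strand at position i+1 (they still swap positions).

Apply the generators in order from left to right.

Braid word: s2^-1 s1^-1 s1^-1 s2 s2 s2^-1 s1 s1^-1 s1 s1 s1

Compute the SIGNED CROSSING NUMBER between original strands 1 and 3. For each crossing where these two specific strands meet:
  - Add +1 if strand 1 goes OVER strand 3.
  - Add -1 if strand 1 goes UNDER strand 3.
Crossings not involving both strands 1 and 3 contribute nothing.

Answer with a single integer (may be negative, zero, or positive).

Answer: 0

Derivation:
Gen 1: crossing 2x3. Both 1&3? no. Sum: 0
Gen 2: 1 under 3. Both 1&3? yes. Contrib: -1. Sum: -1
Gen 3: 3 under 1. Both 1&3? yes. Contrib: +1. Sum: 0
Gen 4: crossing 3x2. Both 1&3? no. Sum: 0
Gen 5: crossing 2x3. Both 1&3? no. Sum: 0
Gen 6: crossing 3x2. Both 1&3? no. Sum: 0
Gen 7: crossing 1x2. Both 1&3? no. Sum: 0
Gen 8: crossing 2x1. Both 1&3? no. Sum: 0
Gen 9: crossing 1x2. Both 1&3? no. Sum: 0
Gen 10: crossing 2x1. Both 1&3? no. Sum: 0
Gen 11: crossing 1x2. Both 1&3? no. Sum: 0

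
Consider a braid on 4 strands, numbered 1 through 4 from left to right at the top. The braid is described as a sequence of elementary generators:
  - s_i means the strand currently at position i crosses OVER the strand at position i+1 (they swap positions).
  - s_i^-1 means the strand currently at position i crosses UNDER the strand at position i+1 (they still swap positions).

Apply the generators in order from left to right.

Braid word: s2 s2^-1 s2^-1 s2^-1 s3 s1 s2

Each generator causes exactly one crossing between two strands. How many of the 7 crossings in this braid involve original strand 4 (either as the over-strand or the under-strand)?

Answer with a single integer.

Answer: 2

Derivation:
Gen 1: crossing 2x3. Involves strand 4? no. Count so far: 0
Gen 2: crossing 3x2. Involves strand 4? no. Count so far: 0
Gen 3: crossing 2x3. Involves strand 4? no. Count so far: 0
Gen 4: crossing 3x2. Involves strand 4? no. Count so far: 0
Gen 5: crossing 3x4. Involves strand 4? yes. Count so far: 1
Gen 6: crossing 1x2. Involves strand 4? no. Count so far: 1
Gen 7: crossing 1x4. Involves strand 4? yes. Count so far: 2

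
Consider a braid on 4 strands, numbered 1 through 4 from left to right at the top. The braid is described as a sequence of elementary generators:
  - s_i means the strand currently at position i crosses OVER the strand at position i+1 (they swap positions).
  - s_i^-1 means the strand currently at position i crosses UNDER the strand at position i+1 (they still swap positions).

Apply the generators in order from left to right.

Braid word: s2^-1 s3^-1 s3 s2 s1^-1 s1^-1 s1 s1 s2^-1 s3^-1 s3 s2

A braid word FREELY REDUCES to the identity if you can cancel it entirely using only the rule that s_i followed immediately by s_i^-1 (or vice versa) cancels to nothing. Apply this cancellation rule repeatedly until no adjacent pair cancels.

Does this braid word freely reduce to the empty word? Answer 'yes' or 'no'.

Answer: yes

Derivation:
Gen 1 (s2^-1): push. Stack: [s2^-1]
Gen 2 (s3^-1): push. Stack: [s2^-1 s3^-1]
Gen 3 (s3): cancels prior s3^-1. Stack: [s2^-1]
Gen 4 (s2): cancels prior s2^-1. Stack: []
Gen 5 (s1^-1): push. Stack: [s1^-1]
Gen 6 (s1^-1): push. Stack: [s1^-1 s1^-1]
Gen 7 (s1): cancels prior s1^-1. Stack: [s1^-1]
Gen 8 (s1): cancels prior s1^-1. Stack: []
Gen 9 (s2^-1): push. Stack: [s2^-1]
Gen 10 (s3^-1): push. Stack: [s2^-1 s3^-1]
Gen 11 (s3): cancels prior s3^-1. Stack: [s2^-1]
Gen 12 (s2): cancels prior s2^-1. Stack: []
Reduced word: (empty)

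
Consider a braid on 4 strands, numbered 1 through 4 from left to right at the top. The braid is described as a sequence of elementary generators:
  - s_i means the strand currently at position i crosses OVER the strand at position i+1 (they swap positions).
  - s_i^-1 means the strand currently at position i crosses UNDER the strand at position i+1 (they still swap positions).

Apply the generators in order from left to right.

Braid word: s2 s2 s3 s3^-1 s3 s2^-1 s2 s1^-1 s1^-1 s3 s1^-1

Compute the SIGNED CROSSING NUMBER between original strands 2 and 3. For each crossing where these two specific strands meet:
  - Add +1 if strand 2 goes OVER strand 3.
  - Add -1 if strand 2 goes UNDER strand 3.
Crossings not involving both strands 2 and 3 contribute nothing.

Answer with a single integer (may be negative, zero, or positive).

Answer: 0

Derivation:
Gen 1: 2 over 3. Both 2&3? yes. Contrib: +1. Sum: 1
Gen 2: 3 over 2. Both 2&3? yes. Contrib: -1. Sum: 0
Gen 3: crossing 3x4. Both 2&3? no. Sum: 0
Gen 4: crossing 4x3. Both 2&3? no. Sum: 0
Gen 5: crossing 3x4. Both 2&3? no. Sum: 0
Gen 6: crossing 2x4. Both 2&3? no. Sum: 0
Gen 7: crossing 4x2. Both 2&3? no. Sum: 0
Gen 8: crossing 1x2. Both 2&3? no. Sum: 0
Gen 9: crossing 2x1. Both 2&3? no. Sum: 0
Gen 10: crossing 4x3. Both 2&3? no. Sum: 0
Gen 11: crossing 1x2. Both 2&3? no. Sum: 0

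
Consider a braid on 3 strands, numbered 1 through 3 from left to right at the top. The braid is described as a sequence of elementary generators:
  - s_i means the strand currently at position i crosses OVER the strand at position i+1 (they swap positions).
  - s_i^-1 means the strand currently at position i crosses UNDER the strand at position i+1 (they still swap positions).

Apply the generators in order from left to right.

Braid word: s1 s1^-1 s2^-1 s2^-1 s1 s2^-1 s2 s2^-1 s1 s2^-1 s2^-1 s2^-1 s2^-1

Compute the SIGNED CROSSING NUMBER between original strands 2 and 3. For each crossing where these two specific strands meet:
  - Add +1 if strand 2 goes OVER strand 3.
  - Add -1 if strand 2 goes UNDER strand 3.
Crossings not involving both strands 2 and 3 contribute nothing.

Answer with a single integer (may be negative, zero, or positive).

Gen 1: crossing 1x2. Both 2&3? no. Sum: 0
Gen 2: crossing 2x1. Both 2&3? no. Sum: 0
Gen 3: 2 under 3. Both 2&3? yes. Contrib: -1. Sum: -1
Gen 4: 3 under 2. Both 2&3? yes. Contrib: +1. Sum: 0
Gen 5: crossing 1x2. Both 2&3? no. Sum: 0
Gen 6: crossing 1x3. Both 2&3? no. Sum: 0
Gen 7: crossing 3x1. Both 2&3? no. Sum: 0
Gen 8: crossing 1x3. Both 2&3? no. Sum: 0
Gen 9: 2 over 3. Both 2&3? yes. Contrib: +1. Sum: 1
Gen 10: crossing 2x1. Both 2&3? no. Sum: 1
Gen 11: crossing 1x2. Both 2&3? no. Sum: 1
Gen 12: crossing 2x1. Both 2&3? no. Sum: 1
Gen 13: crossing 1x2. Both 2&3? no. Sum: 1

Answer: 1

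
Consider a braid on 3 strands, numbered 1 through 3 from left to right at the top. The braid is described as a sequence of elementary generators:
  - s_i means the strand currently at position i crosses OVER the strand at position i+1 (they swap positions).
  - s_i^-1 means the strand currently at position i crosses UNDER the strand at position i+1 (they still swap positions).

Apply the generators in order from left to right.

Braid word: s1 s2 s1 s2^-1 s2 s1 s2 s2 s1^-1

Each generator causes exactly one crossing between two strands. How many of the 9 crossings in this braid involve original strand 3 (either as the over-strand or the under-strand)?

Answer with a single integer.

Gen 1: crossing 1x2. Involves strand 3? no. Count so far: 0
Gen 2: crossing 1x3. Involves strand 3? yes. Count so far: 1
Gen 3: crossing 2x3. Involves strand 3? yes. Count so far: 2
Gen 4: crossing 2x1. Involves strand 3? no. Count so far: 2
Gen 5: crossing 1x2. Involves strand 3? no. Count so far: 2
Gen 6: crossing 3x2. Involves strand 3? yes. Count so far: 3
Gen 7: crossing 3x1. Involves strand 3? yes. Count so far: 4
Gen 8: crossing 1x3. Involves strand 3? yes. Count so far: 5
Gen 9: crossing 2x3. Involves strand 3? yes. Count so far: 6

Answer: 6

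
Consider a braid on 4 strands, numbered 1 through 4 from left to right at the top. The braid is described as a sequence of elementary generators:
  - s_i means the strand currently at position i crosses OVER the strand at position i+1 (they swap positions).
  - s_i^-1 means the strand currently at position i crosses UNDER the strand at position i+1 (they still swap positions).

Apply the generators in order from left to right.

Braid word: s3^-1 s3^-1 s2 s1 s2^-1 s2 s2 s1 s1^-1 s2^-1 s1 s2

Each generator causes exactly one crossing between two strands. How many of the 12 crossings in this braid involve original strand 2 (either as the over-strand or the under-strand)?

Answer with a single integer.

Gen 1: crossing 3x4. Involves strand 2? no. Count so far: 0
Gen 2: crossing 4x3. Involves strand 2? no. Count so far: 0
Gen 3: crossing 2x3. Involves strand 2? yes. Count so far: 1
Gen 4: crossing 1x3. Involves strand 2? no. Count so far: 1
Gen 5: crossing 1x2. Involves strand 2? yes. Count so far: 2
Gen 6: crossing 2x1. Involves strand 2? yes. Count so far: 3
Gen 7: crossing 1x2. Involves strand 2? yes. Count so far: 4
Gen 8: crossing 3x2. Involves strand 2? yes. Count so far: 5
Gen 9: crossing 2x3. Involves strand 2? yes. Count so far: 6
Gen 10: crossing 2x1. Involves strand 2? yes. Count so far: 7
Gen 11: crossing 3x1. Involves strand 2? no. Count so far: 7
Gen 12: crossing 3x2. Involves strand 2? yes. Count so far: 8

Answer: 8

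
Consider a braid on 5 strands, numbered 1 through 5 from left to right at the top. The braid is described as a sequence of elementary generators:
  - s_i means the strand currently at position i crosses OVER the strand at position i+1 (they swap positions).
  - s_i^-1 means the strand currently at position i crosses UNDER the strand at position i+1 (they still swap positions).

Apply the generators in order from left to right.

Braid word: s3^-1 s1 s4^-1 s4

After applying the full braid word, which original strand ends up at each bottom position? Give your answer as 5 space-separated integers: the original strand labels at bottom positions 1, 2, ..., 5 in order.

Gen 1 (s3^-1): strand 3 crosses under strand 4. Perm now: [1 2 4 3 5]
Gen 2 (s1): strand 1 crosses over strand 2. Perm now: [2 1 4 3 5]
Gen 3 (s4^-1): strand 3 crosses under strand 5. Perm now: [2 1 4 5 3]
Gen 4 (s4): strand 5 crosses over strand 3. Perm now: [2 1 4 3 5]

Answer: 2 1 4 3 5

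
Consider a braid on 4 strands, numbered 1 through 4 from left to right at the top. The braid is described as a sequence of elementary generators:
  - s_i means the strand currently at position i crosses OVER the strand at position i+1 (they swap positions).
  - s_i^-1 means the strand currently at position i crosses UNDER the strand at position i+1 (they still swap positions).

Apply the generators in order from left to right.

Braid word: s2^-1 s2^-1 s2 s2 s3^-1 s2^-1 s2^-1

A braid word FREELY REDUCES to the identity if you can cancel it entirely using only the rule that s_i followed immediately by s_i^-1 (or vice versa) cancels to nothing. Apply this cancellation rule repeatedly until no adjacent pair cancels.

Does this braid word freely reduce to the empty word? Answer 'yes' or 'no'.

Gen 1 (s2^-1): push. Stack: [s2^-1]
Gen 2 (s2^-1): push. Stack: [s2^-1 s2^-1]
Gen 3 (s2): cancels prior s2^-1. Stack: [s2^-1]
Gen 4 (s2): cancels prior s2^-1. Stack: []
Gen 5 (s3^-1): push. Stack: [s3^-1]
Gen 6 (s2^-1): push. Stack: [s3^-1 s2^-1]
Gen 7 (s2^-1): push. Stack: [s3^-1 s2^-1 s2^-1]
Reduced word: s3^-1 s2^-1 s2^-1

Answer: no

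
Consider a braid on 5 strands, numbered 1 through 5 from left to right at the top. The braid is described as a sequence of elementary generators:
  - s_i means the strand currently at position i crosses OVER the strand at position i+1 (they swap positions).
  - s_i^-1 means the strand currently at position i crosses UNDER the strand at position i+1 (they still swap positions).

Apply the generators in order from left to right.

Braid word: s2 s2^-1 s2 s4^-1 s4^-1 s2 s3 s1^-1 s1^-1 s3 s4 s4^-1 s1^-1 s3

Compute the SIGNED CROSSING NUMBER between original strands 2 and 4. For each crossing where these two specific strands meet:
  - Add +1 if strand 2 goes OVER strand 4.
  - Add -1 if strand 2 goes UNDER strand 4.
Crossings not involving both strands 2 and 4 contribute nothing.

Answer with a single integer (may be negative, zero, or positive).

Answer: 0

Derivation:
Gen 1: crossing 2x3. Both 2&4? no. Sum: 0
Gen 2: crossing 3x2. Both 2&4? no. Sum: 0
Gen 3: crossing 2x3. Both 2&4? no. Sum: 0
Gen 4: crossing 4x5. Both 2&4? no. Sum: 0
Gen 5: crossing 5x4. Both 2&4? no. Sum: 0
Gen 6: crossing 3x2. Both 2&4? no. Sum: 0
Gen 7: crossing 3x4. Both 2&4? no. Sum: 0
Gen 8: crossing 1x2. Both 2&4? no. Sum: 0
Gen 9: crossing 2x1. Both 2&4? no. Sum: 0
Gen 10: crossing 4x3. Both 2&4? no. Sum: 0
Gen 11: crossing 4x5. Both 2&4? no. Sum: 0
Gen 12: crossing 5x4. Both 2&4? no. Sum: 0
Gen 13: crossing 1x2. Both 2&4? no. Sum: 0
Gen 14: crossing 3x4. Both 2&4? no. Sum: 0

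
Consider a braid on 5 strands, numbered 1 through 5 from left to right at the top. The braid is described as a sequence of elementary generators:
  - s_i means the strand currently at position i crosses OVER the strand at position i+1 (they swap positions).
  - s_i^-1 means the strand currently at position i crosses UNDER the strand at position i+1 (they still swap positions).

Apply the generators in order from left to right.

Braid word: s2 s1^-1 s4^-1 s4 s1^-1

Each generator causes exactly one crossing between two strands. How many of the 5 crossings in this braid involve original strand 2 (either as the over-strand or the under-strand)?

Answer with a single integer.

Answer: 1

Derivation:
Gen 1: crossing 2x3. Involves strand 2? yes. Count so far: 1
Gen 2: crossing 1x3. Involves strand 2? no. Count so far: 1
Gen 3: crossing 4x5. Involves strand 2? no. Count so far: 1
Gen 4: crossing 5x4. Involves strand 2? no. Count so far: 1
Gen 5: crossing 3x1. Involves strand 2? no. Count so far: 1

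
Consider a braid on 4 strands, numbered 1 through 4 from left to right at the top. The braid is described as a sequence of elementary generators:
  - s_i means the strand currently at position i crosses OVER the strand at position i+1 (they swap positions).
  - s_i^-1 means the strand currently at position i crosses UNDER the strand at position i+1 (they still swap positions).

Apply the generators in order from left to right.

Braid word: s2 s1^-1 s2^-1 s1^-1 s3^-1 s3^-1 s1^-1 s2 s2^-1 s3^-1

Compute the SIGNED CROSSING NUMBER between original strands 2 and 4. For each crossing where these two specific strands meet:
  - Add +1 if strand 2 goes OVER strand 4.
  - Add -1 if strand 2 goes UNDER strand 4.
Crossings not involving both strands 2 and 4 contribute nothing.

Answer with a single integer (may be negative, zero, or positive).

Gen 1: crossing 2x3. Both 2&4? no. Sum: 0
Gen 2: crossing 1x3. Both 2&4? no. Sum: 0
Gen 3: crossing 1x2. Both 2&4? no. Sum: 0
Gen 4: crossing 3x2. Both 2&4? no. Sum: 0
Gen 5: crossing 1x4. Both 2&4? no. Sum: 0
Gen 6: crossing 4x1. Both 2&4? no. Sum: 0
Gen 7: crossing 2x3. Both 2&4? no. Sum: 0
Gen 8: crossing 2x1. Both 2&4? no. Sum: 0
Gen 9: crossing 1x2. Both 2&4? no. Sum: 0
Gen 10: crossing 1x4. Both 2&4? no. Sum: 0

Answer: 0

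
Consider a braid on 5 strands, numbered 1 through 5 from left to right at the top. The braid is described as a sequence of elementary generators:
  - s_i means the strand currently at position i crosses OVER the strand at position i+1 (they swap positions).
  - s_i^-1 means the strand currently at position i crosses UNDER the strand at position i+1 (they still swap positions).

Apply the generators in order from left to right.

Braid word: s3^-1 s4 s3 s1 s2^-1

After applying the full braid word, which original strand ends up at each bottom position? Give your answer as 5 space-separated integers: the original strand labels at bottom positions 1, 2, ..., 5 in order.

Answer: 2 5 1 4 3

Derivation:
Gen 1 (s3^-1): strand 3 crosses under strand 4. Perm now: [1 2 4 3 5]
Gen 2 (s4): strand 3 crosses over strand 5. Perm now: [1 2 4 5 3]
Gen 3 (s3): strand 4 crosses over strand 5. Perm now: [1 2 5 4 3]
Gen 4 (s1): strand 1 crosses over strand 2. Perm now: [2 1 5 4 3]
Gen 5 (s2^-1): strand 1 crosses under strand 5. Perm now: [2 5 1 4 3]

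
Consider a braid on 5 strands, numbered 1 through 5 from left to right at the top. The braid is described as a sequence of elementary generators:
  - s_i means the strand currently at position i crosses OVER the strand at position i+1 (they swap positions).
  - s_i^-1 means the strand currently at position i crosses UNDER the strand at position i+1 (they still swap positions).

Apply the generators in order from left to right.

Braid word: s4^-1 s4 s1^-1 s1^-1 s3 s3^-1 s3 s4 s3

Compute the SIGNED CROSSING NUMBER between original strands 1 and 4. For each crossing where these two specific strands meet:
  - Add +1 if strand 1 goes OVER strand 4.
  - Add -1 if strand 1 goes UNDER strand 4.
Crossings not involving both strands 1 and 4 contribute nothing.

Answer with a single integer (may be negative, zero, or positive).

Gen 1: crossing 4x5. Both 1&4? no. Sum: 0
Gen 2: crossing 5x4. Both 1&4? no. Sum: 0
Gen 3: crossing 1x2. Both 1&4? no. Sum: 0
Gen 4: crossing 2x1. Both 1&4? no. Sum: 0
Gen 5: crossing 3x4. Both 1&4? no. Sum: 0
Gen 6: crossing 4x3. Both 1&4? no. Sum: 0
Gen 7: crossing 3x4. Both 1&4? no. Sum: 0
Gen 8: crossing 3x5. Both 1&4? no. Sum: 0
Gen 9: crossing 4x5. Both 1&4? no. Sum: 0

Answer: 0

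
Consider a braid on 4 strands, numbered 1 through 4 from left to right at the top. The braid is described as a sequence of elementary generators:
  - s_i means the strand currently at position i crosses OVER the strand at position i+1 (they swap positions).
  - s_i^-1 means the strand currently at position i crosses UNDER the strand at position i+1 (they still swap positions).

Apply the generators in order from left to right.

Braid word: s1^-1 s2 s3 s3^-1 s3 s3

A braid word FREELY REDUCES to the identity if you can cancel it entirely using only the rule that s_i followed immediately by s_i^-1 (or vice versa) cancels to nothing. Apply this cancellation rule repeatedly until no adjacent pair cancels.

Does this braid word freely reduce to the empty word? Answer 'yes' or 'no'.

Answer: no

Derivation:
Gen 1 (s1^-1): push. Stack: [s1^-1]
Gen 2 (s2): push. Stack: [s1^-1 s2]
Gen 3 (s3): push. Stack: [s1^-1 s2 s3]
Gen 4 (s3^-1): cancels prior s3. Stack: [s1^-1 s2]
Gen 5 (s3): push. Stack: [s1^-1 s2 s3]
Gen 6 (s3): push. Stack: [s1^-1 s2 s3 s3]
Reduced word: s1^-1 s2 s3 s3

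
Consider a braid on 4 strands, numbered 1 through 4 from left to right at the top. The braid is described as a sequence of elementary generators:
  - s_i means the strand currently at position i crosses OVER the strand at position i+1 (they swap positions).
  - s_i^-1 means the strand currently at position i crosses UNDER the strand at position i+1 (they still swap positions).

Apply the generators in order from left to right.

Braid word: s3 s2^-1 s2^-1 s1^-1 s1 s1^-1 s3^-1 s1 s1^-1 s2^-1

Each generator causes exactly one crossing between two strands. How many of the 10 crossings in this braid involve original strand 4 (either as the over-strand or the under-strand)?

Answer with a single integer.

Answer: 4

Derivation:
Gen 1: crossing 3x4. Involves strand 4? yes. Count so far: 1
Gen 2: crossing 2x4. Involves strand 4? yes. Count so far: 2
Gen 3: crossing 4x2. Involves strand 4? yes. Count so far: 3
Gen 4: crossing 1x2. Involves strand 4? no. Count so far: 3
Gen 5: crossing 2x1. Involves strand 4? no. Count so far: 3
Gen 6: crossing 1x2. Involves strand 4? no. Count so far: 3
Gen 7: crossing 4x3. Involves strand 4? yes. Count so far: 4
Gen 8: crossing 2x1. Involves strand 4? no. Count so far: 4
Gen 9: crossing 1x2. Involves strand 4? no. Count so far: 4
Gen 10: crossing 1x3. Involves strand 4? no. Count so far: 4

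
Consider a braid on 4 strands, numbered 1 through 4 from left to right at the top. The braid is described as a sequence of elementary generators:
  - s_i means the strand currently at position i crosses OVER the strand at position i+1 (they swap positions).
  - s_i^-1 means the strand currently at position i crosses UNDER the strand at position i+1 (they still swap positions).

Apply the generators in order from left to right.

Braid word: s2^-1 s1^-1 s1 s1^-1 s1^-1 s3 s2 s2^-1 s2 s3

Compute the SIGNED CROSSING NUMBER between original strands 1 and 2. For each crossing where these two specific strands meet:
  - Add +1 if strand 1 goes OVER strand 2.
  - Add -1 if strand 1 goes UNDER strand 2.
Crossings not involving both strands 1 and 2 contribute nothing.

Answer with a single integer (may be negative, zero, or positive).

Gen 1: crossing 2x3. Both 1&2? no. Sum: 0
Gen 2: crossing 1x3. Both 1&2? no. Sum: 0
Gen 3: crossing 3x1. Both 1&2? no. Sum: 0
Gen 4: crossing 1x3. Both 1&2? no. Sum: 0
Gen 5: crossing 3x1. Both 1&2? no. Sum: 0
Gen 6: crossing 2x4. Both 1&2? no. Sum: 0
Gen 7: crossing 3x4. Both 1&2? no. Sum: 0
Gen 8: crossing 4x3. Both 1&2? no. Sum: 0
Gen 9: crossing 3x4. Both 1&2? no. Sum: 0
Gen 10: crossing 3x2. Both 1&2? no. Sum: 0

Answer: 0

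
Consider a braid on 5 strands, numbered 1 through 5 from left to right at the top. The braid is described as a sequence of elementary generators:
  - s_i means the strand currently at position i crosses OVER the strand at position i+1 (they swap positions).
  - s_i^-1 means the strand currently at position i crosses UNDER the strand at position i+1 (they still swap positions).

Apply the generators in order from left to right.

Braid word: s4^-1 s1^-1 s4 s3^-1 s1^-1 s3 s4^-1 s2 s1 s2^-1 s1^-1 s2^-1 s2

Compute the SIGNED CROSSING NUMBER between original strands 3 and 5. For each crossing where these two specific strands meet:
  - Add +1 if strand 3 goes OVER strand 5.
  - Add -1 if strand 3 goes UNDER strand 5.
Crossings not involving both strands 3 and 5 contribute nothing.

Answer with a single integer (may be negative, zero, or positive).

Gen 1: crossing 4x5. Both 3&5? no. Sum: 0
Gen 2: crossing 1x2. Both 3&5? no. Sum: 0
Gen 3: crossing 5x4. Both 3&5? no. Sum: 0
Gen 4: crossing 3x4. Both 3&5? no. Sum: 0
Gen 5: crossing 2x1. Both 3&5? no. Sum: 0
Gen 6: crossing 4x3. Both 3&5? no. Sum: 0
Gen 7: crossing 4x5. Both 3&5? no. Sum: 0
Gen 8: crossing 2x3. Both 3&5? no. Sum: 0
Gen 9: crossing 1x3. Both 3&5? no. Sum: 0
Gen 10: crossing 1x2. Both 3&5? no. Sum: 0
Gen 11: crossing 3x2. Both 3&5? no. Sum: 0
Gen 12: crossing 3x1. Both 3&5? no. Sum: 0
Gen 13: crossing 1x3. Both 3&5? no. Sum: 0

Answer: 0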